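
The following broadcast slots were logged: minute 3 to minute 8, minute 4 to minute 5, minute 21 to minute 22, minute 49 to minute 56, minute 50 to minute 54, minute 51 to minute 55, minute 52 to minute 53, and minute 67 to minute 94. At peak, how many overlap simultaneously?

4

At minute 52, 4 of the intervals are simultaneously active.
No point has more.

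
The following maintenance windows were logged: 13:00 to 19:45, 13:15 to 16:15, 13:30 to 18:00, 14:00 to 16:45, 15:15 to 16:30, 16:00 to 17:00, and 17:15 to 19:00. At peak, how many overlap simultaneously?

At 16:00, 6 of the intervals are simultaneously active.
No point has more.

6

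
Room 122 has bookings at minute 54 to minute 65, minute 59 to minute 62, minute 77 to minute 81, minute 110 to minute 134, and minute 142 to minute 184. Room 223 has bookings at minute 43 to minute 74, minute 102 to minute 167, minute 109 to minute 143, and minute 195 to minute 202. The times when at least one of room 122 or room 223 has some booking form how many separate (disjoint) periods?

4

A, merged: minute 54 to minute 65, minute 77 to minute 81, minute 110 to minute 134, minute 142 to minute 184.
B, merged: minute 43 to minute 74, minute 102 to minute 167, minute 195 to minute 202.
A ∪ B = minute 43 to minute 74, minute 77 to minute 81, minute 102 to minute 184, minute 195 to minute 202.
That is 4 disjoint pieces.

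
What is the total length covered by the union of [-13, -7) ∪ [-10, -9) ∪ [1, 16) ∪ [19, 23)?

Merged: [-13, -7), [1, 16), [19, 23).
Lengths: 6 + 15 + 4 = 25.

25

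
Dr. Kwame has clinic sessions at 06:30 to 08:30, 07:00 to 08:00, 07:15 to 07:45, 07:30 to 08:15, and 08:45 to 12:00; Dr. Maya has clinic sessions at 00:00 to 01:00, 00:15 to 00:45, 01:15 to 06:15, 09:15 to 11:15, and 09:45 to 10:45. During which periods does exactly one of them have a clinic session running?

00:00–01:00, 01:15–06:15, 06:30–08:30, 08:45–09:15, 11:15–12:00

A, merged: 06:30–08:30, 08:45–12:00.
B, merged: 00:00–01:00, 01:15–06:15, 09:15–11:15.
Only in the first: 06:30–08:30, 08:45–09:15, 11:15–12:00.
Only in the second: 00:00–01:00, 01:15–06:15.
Together these are the periods covered by exactly one.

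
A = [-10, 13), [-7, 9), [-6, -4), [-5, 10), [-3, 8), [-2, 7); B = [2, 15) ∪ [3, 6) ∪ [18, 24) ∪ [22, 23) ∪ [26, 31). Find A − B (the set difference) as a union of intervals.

A, merged: [-10, 13).
B, merged: [2, 15), [18, 24), [26, 31).
[-10, 13) minus B → [-10, 2).

[-10, 2)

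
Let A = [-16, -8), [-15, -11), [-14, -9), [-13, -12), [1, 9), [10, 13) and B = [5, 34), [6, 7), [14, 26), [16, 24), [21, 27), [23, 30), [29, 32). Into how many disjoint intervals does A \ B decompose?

A, merged: [-16, -8), [1, 9), [10, 13).
B, merged: [5, 34).
A \ B = [-16, -8), [1, 5).
That is 2 disjoint pieces.

2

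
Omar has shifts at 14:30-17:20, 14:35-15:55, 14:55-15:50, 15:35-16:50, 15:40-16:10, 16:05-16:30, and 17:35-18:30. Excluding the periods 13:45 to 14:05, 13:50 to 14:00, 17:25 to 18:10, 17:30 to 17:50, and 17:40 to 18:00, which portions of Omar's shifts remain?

First set merges to 14:30–17:20, 17:35–18:30.
Second set merges to 13:45–14:05, 17:25–18:10.
14:30–17:20: nothing removed.
17:35–18:30 \ B = 18:10–18:30.

14:30–17:20, 18:10–18:30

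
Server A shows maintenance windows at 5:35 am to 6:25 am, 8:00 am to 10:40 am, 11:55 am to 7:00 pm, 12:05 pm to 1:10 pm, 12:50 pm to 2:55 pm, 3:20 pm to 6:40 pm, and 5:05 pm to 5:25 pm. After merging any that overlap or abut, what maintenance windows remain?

8:00 am-10:40 am is disjoint → start new block.
11:55 am-7:00 pm is disjoint → start new block.
12:05 pm-1:10 pm overlaps/touches 11:55 am-7:00 pm → extend to 11:55 am-7:00 pm.
12:50 pm-2:55 pm overlaps/touches 11:55 am-7:00 pm → extend to 11:55 am-7:00 pm.
3:20 pm-6:40 pm overlaps/touches 11:55 am-7:00 pm → extend to 11:55 am-7:00 pm.
5:05 pm-5:25 pm overlaps/touches 11:55 am-7:00 pm → extend to 11:55 am-7:00 pm.

5:35 am-6:25 am, 8:00 am-10:40 am, 11:55 am-7:00 pm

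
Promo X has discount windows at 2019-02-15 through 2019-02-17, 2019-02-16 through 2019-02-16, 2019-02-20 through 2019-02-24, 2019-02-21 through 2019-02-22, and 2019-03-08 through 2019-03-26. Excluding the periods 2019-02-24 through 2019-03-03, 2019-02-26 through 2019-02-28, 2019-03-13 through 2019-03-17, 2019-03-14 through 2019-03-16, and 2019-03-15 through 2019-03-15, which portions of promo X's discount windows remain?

2019-02-15 through 2019-02-17, 2019-02-20 through 2019-02-23, 2019-03-08 through 2019-03-12, 2019-03-18 through 2019-03-26

A, merged: 2019-02-15 through 2019-02-17, 2019-02-20 through 2019-02-24, 2019-03-08 through 2019-03-26.
B, merged: 2019-02-24 through 2019-03-03, 2019-03-13 through 2019-03-17.
2019-02-15 through 2019-02-17: no B overlap → unchanged.
2019-02-20 through 2019-02-24 minus B → 2019-02-20 through 2019-02-23.
2019-03-08 through 2019-03-26 minus B → 2019-03-08 through 2019-03-12, 2019-03-18 through 2019-03-26.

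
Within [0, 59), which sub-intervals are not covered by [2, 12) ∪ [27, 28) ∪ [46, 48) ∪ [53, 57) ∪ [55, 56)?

[0, 2) ∪ [12, 27) ∪ [28, 46) ∪ [48, 53) ∪ [57, 59)

The merged coverage is [2, 12), [27, 28), [46, 48), [53, 57).
Uncovered inside [0, 59): [0, 2), [12, 27), [28, 46), [48, 53), [57, 59).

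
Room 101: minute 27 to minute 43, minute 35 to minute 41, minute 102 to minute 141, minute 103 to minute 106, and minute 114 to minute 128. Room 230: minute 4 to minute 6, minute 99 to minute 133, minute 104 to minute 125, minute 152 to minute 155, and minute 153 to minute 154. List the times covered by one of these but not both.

minute 4 to minute 6, minute 27 to minute 43, minute 99 to minute 102, minute 133 to minute 141, minute 152 to minute 155

First set merges to minute 27 to minute 43, minute 102 to minute 141.
Second set merges to minute 4 to minute 6, minute 99 to minute 133, minute 152 to minute 155.
A \ B = minute 27 to minute 43, minute 133 to minute 141.
B \ A = minute 4 to minute 6, minute 99 to minute 102, minute 152 to minute 155.
Union of the two gives the symmetric difference.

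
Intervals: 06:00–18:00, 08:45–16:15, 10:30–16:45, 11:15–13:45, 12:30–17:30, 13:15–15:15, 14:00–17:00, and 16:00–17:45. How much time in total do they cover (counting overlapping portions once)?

12 h

Merged: 06:00-18:00.
Length: 12 h.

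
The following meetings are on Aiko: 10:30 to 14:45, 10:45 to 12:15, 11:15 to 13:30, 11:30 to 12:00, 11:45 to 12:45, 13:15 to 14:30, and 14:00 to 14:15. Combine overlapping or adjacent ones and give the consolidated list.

10:30–14:45

10:45–12:15 overlaps/touches 10:30–14:45 → extend to 10:30–14:45.
11:15–13:30 overlaps/touches 10:30–14:45 → extend to 10:30–14:45.
11:30–12:00 overlaps/touches 10:30–14:45 → extend to 10:30–14:45.
11:45–12:45 overlaps/touches 10:30–14:45 → extend to 10:30–14:45.
13:15–14:30 overlaps/touches 10:30–14:45 → extend to 10:30–14:45.
14:00–14:15 overlaps/touches 10:30–14:45 → extend to 10:30–14:45.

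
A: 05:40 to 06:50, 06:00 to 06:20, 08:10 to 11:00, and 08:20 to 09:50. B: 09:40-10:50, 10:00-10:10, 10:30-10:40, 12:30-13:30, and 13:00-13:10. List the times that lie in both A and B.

Merge the first list: 05:40–06:50, 08:10–11:00.
Merge the second list: 09:40–10:50, 12:30–13:30.
05:40–06:50 meets no B interval.
08:10–11:00 ∩ B → 09:40–10:50.

09:40–10:50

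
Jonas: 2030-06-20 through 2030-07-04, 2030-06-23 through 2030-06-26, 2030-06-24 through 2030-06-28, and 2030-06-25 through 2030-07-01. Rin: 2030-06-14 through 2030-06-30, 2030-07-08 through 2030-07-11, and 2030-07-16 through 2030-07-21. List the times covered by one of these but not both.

First set merges to 2030-06-20 through 2030-07-04.
A \ B = 2030-07-01 through 2030-07-04.
B \ A = 2030-06-14 through 2030-06-19, 2030-07-08 through 2030-07-11, 2030-07-16 through 2030-07-21.
Union of the two gives the symmetric difference.

2030-06-14 through 2030-06-19, 2030-07-01 through 2030-07-04, 2030-07-08 through 2030-07-11, 2030-07-16 through 2030-07-21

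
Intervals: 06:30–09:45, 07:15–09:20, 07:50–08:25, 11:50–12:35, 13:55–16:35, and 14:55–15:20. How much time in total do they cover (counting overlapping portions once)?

6 h 40 min

Merged: 06:30-09:45, 11:50-12:35, 13:55-16:35.
Lengths: 3 h 15 min + 45 min + 2 h 40 min = 6 h 40 min.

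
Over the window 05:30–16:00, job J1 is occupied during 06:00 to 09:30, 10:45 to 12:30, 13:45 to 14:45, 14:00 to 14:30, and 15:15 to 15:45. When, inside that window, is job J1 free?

05:30–06:00, 09:30–10:45, 12:30–13:45, 14:45–15:15, 15:45–16:00

The merged coverage is 06:00–09:30, 10:45–12:30, 13:45–14:45, 15:15–15:45.
Gaps within 05:30–16:00: 05:30–06:00, 09:30–10:45, 12:30–13:45, 14:45–15:15, 15:45–16:00.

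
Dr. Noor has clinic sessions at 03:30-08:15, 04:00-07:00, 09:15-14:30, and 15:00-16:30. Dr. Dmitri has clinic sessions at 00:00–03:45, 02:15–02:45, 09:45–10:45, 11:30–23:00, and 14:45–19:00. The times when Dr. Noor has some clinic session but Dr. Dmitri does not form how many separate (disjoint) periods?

Merge the first list: 03:30–08:15, 09:15–14:30, 15:00–16:30.
Merge the second list: 00:00–03:45, 09:45–10:45, 11:30–23:00.
A \ B = 03:45–08:15, 09:15–09:45, 10:45–11:30.
That is 3 disjoint pieces.

3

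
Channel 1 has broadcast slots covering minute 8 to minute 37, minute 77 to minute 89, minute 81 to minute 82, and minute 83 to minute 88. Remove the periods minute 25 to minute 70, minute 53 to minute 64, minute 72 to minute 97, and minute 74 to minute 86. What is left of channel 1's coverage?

minute 8 to minute 25

Merge the first list: minute 8 to minute 37, minute 77 to minute 89.
Merge the second list: minute 25 to minute 70, minute 72 to minute 97.
minute 8 to minute 37 with B removed leaves minute 8 to minute 25.
minute 77 to minute 89 lies entirely inside B → drops out.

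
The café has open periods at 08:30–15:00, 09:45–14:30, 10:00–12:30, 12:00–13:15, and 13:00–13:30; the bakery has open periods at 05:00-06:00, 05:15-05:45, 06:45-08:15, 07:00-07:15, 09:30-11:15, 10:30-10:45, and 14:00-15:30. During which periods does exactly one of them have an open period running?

First set merges to 08:30-15:00.
Second set merges to 05:00-06:00, 06:45-08:15, 09:30-11:15, 14:00-15:30.
Only in the first: 08:30-09:30, 11:15-14:00.
Only in the second: 05:00-06:00, 06:45-08:15, 15:00-15:30.
Together these are the periods covered by exactly one.

05:00-06:00, 06:45-08:15, 08:30-09:30, 11:15-14:00, 15:00-15:30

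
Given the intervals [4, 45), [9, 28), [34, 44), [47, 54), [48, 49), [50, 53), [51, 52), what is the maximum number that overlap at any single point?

Sweep endpoints in order; track running count of active intervals.
Peak of 3 reached at 51.

3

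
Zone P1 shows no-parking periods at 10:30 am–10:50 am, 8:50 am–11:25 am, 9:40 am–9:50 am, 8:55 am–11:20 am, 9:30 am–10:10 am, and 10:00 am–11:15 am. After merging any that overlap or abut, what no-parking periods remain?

Sort by start: 8:50 am–11:25 am, 8:55 am–11:20 am, 9:30 am–10:10 am, 9:40 am–9:50 am, 10:00 am–11:15 am, 10:30 am–10:50 am.
8:55 am–11:20 am overlaps/touches 8:50 am–11:25 am → extend to 8:50 am–11:25 am.
9:30 am–10:10 am overlaps/touches 8:50 am–11:25 am → extend to 8:50 am–11:25 am.
9:40 am–9:50 am overlaps/touches 8:50 am–11:25 am → extend to 8:50 am–11:25 am.
10:00 am–11:15 am overlaps/touches 8:50 am–11:25 am → extend to 8:50 am–11:25 am.
10:30 am–10:50 am overlaps/touches 8:50 am–11:25 am → extend to 8:50 am–11:25 am.

8:50 am–11:25 am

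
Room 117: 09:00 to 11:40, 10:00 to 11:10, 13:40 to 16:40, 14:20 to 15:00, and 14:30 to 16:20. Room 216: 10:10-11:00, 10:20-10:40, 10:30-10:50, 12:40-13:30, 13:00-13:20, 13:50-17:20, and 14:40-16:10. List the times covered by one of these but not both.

09:00–10:10, 11:00–11:40, 12:40–13:30, 13:40–13:50, 16:40–17:20

A, merged: 09:00–11:40, 13:40–16:40.
B, merged: 10:10–11:00, 12:40–13:30, 13:50–17:20.
Only in the first: 09:00–10:10, 11:00–11:40, 13:40–13:50.
Only in the second: 12:40–13:30, 16:40–17:20.
Together these are the periods covered by exactly one.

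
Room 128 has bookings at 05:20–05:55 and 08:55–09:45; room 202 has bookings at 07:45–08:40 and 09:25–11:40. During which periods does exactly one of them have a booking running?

05:20–05:55, 07:45–08:40, 08:55–09:25, 09:45–11:40

A but not B: 05:20–05:55, 08:55–09:25.
B but not A: 07:45–08:40, 09:45–11:40.
Combining gives A △ B.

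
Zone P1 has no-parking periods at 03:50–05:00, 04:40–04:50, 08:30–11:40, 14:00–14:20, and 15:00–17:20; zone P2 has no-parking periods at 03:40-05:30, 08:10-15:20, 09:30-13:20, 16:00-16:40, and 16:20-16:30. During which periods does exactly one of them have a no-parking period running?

Merge the first list: 03:50–05:00, 08:30–11:40, 14:00–14:20, 15:00–17:20.
Merge the second list: 03:40–05:30, 08:10–15:20, 16:00–16:40.
Only in the first: 15:20–16:00, 16:40–17:20.
Only in the second: 03:40–03:50, 05:00–05:30, 08:10–08:30, 11:40–14:00, 14:20–15:00.
Together these are the periods covered by exactly one.

03:40–03:50, 05:00–05:30, 08:10–08:30, 11:40–14:00, 14:20–15:00, 15:20–16:00, 16:40–17:20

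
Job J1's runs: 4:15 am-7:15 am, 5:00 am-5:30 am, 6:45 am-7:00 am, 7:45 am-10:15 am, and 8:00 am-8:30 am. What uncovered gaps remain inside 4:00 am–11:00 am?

4:00 am-4:15 am, 7:15 am-7:45 am, 10:15 am-11:00 am

After merging, the occupied span is 4:15 am-7:15 am, 7:45 am-10:15 am.
Uncovered inside 4:00 am-11:00 am: 4:00 am-4:15 am, 7:15 am-7:45 am, 10:15 am-11:00 am.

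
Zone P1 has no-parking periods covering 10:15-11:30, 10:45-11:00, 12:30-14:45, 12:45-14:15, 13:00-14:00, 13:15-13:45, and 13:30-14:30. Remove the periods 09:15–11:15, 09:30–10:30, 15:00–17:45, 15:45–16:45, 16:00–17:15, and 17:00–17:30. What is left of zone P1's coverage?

Merge the first list: 10:15–11:30, 12:30–14:45.
Merge the second list: 09:15–11:15, 15:00–17:45.
10:15–11:30 minus B → 11:15–11:30.
12:30–14:45: no B overlap → unchanged.

11:15–11:30, 12:30–14:45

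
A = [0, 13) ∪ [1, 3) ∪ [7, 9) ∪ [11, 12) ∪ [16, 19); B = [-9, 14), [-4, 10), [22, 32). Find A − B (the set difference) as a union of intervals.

Merge the first list: [0, 13), [16, 19).
Merge the second list: [-9, 14), [22, 32).
[0, 13): entirely removed.
[16, 19): nothing removed.

[16, 19)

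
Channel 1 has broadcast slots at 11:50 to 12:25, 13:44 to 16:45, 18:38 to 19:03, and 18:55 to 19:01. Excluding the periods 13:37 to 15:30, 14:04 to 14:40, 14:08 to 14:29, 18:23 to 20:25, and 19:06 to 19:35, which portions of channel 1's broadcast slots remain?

11:50–12:25, 15:30–16:45

Merge the first list: 11:50–12:25, 13:44–16:45, 18:38–19:03.
Merge the second list: 13:37–15:30, 18:23–20:25.
11:50–12:25: no B overlap → unchanged.
13:44–16:45 minus B → 15:30–16:45.
18:38–19:03: fully covered by B → removed.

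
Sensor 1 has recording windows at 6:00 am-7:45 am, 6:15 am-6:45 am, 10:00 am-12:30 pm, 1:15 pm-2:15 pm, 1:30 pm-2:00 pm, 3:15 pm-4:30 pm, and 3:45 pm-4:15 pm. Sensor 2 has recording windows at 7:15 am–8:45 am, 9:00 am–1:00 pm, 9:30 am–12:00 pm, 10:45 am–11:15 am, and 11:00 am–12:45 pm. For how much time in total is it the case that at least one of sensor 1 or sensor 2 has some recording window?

Merge the first list: 6:00 am-7:45 am, 10:00 am-12:30 pm, 1:15 pm-2:15 pm, 3:15 pm-4:30 pm.
Merge the second list: 7:15 am-8:45 am, 9:00 am-1:00 pm.
A ∪ B = 6:00 am-8:45 am, 9:00 am-1:00 pm, 1:15 pm-2:15 pm, 3:15 pm-4:30 pm.
Total: 2 h 45 min + 4 h + 1 h + 1 h 15 min = 9 h.

9 h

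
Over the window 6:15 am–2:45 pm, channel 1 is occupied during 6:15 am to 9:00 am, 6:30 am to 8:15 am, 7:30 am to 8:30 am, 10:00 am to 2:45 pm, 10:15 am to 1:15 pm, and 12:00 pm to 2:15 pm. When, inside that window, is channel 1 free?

9:00 am–10:00 am

The merged coverage is 6:15 am–9:00 am, 10:00 am–2:45 pm.
Complement within 6:15 am–2:45 pm: 9:00 am–10:00 am.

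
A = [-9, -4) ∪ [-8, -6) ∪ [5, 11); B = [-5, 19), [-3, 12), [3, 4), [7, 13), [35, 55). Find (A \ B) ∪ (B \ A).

[-9, -5) ∪ [-4, 5) ∪ [11, 19) ∪ [35, 55)

Merge the first list: [-9, -4), [5, 11).
Merge the second list: [-5, 19), [35, 55).
Only in the first: [-9, -5).
Only in the second: [-4, 5), [11, 19), [35, 55).
Together these are the periods covered by exactly one.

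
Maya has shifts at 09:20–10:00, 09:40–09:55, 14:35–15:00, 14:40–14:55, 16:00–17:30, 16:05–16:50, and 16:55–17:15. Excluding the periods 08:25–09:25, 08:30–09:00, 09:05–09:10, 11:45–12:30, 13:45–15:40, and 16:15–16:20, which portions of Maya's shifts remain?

A, merged: 09:20–10:00, 14:35–15:00, 16:00–17:30.
B, merged: 08:25–09:25, 11:45–12:30, 13:45–15:40, 16:15–16:20.
09:20–10:00 with B removed leaves 09:25–10:00.
14:35–15:00 lies entirely inside B → drops out.
16:00–17:30 with B removed leaves 16:00–16:15, 16:20–17:30.

09:25–10:00, 16:00–16:15, 16:20–17:30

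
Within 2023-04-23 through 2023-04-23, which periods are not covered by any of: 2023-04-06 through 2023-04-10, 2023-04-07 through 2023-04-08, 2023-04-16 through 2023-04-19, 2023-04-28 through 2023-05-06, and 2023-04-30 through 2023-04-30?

2023-04-23 through 2023-04-23

Covered (merged): 2023-04-06 through 2023-04-10, 2023-04-16 through 2023-04-19, 2023-04-28 through 2023-05-06.
Uncovered inside 2023-04-23 through 2023-04-23: 2023-04-23 through 2023-04-23.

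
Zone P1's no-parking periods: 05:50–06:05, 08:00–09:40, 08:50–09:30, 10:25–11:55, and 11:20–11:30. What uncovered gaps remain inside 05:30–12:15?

Covered (merged): 05:50–06:05, 08:00–09:40, 10:25–11:55.
Uncovered inside 05:30–12:15: 05:30–05:50, 06:05–08:00, 09:40–10:25, 11:55–12:15.

05:30–05:50, 06:05–08:00, 09:40–10:25, 11:55–12:15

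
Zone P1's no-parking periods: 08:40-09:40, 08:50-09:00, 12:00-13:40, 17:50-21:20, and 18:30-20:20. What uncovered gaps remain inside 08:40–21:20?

09:40–12:00, 13:40–17:50

The merged coverage is 08:40–09:40, 12:00–13:40, 17:50–21:20.
Uncovered inside 08:40–21:20: 09:40–12:00, 13:40–17:50.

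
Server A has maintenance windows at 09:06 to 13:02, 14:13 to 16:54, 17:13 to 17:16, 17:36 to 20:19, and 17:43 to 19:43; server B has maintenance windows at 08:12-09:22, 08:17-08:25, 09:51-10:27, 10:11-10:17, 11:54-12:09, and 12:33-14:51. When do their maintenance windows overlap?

Merge the first list: 09:06-13:02, 14:13-16:54, 17:13-17:16, 17:36-20:19.
Merge the second list: 08:12-09:22, 09:51-10:27, 11:54-12:09, 12:33-14:51.
09:06-13:02 overlaps B on 09:06-09:22, 09:51-10:27, 11:54-12:09, 12:33-13:02.
14:13-16:54 overlaps B on 14:13-14:51.
17:13-17:16 falls entirely outside B.
17:36-20:19 falls entirely outside B.

09:06-09:22, 09:51-10:27, 11:54-12:09, 12:33-13:02, 14:13-14:51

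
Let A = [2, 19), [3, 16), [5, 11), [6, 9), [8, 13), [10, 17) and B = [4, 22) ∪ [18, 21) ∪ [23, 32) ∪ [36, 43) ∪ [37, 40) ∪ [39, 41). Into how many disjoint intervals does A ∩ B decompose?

1

Merge the first list: [2, 19).
Merge the second list: [4, 22), [23, 32), [36, 43).
A ∩ B = [4, 19).
That is 1 disjoint piece.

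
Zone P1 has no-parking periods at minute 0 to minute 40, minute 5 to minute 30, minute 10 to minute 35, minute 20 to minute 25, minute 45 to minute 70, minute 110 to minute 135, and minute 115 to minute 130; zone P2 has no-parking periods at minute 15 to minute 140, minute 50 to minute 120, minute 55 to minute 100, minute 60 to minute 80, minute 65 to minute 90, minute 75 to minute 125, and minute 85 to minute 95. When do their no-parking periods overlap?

First set merges to minute 0 to minute 40, minute 45 to minute 70, minute 110 to minute 135.
Second set merges to minute 15 to minute 140.
minute 0 to minute 40 ∩ B → minute 15 to minute 40.
minute 45 to minute 70 ∩ B → minute 45 to minute 70.
minute 110 to minute 135 ∩ B → minute 110 to minute 135.

minute 15 to minute 40, minute 45 to minute 70, minute 110 to minute 135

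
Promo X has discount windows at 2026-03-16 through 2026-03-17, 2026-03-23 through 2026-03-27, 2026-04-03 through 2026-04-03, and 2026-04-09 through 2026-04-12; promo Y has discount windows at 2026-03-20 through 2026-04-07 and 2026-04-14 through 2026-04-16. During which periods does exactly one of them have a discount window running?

A but not B: 2026-03-16 through 2026-03-17, 2026-04-09 through 2026-04-12.
B but not A: 2026-03-20 through 2026-03-22, 2026-03-28 through 2026-04-02, 2026-04-04 through 2026-04-07, 2026-04-14 through 2026-04-16.
Combining gives A △ B.

2026-03-16 through 2026-03-17, 2026-03-20 through 2026-03-22, 2026-03-28 through 2026-04-02, 2026-04-04 through 2026-04-07, 2026-04-09 through 2026-04-12, 2026-04-14 through 2026-04-16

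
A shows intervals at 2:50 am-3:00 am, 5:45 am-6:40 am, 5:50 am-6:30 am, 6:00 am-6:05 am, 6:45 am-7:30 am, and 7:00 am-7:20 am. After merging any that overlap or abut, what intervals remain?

5:45 am–6:40 am is disjoint → start new block.
5:50 am–6:30 am overlaps/touches 5:45 am–6:40 am → extend to 5:45 am–6:40 am.
6:00 am–6:05 am overlaps/touches 5:45 am–6:40 am → extend to 5:45 am–6:40 am.
6:45 am–7:30 am is disjoint → start new block.
7:00 am–7:20 am overlaps/touches 6:45 am–7:30 am → extend to 6:45 am–7:30 am.

2:50 am–3:00 am, 5:45 am–6:40 am, 6:45 am–7:30 am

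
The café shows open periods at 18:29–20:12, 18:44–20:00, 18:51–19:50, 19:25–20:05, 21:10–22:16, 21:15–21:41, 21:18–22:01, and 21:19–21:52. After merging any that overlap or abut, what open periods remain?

18:29-20:12, 21:10-22:16

18:44-20:00 overlaps/touches 18:29-20:12 → extend to 18:29-20:12.
18:51-19:50 overlaps/touches 18:29-20:12 → extend to 18:29-20:12.
19:25-20:05 overlaps/touches 18:29-20:12 → extend to 18:29-20:12.
21:10-22:16 is disjoint → start new block.
21:15-21:41 overlaps/touches 21:10-22:16 → extend to 21:10-22:16.
21:18-22:01 overlaps/touches 21:10-22:16 → extend to 21:10-22:16.
21:19-21:52 overlaps/touches 21:10-22:16 → extend to 21:10-22:16.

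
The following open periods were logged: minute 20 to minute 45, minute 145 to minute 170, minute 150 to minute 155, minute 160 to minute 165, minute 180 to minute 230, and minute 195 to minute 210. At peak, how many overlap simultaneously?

2

Sweep endpoints in order; track running count of active intervals.
Peak of 2 reached at minute 150.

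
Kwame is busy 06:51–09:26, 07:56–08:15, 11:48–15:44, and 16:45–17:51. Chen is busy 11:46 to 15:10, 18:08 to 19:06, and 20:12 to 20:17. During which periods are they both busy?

First set merges to 06:51-09:26, 11:48-15:44, 16:45-17:51.
06:51-09:26: no overlap with the second set.
11:48-15:44 meets the second set on 11:48-15:10.
16:45-17:51: no overlap with the second set.

11:48-15:10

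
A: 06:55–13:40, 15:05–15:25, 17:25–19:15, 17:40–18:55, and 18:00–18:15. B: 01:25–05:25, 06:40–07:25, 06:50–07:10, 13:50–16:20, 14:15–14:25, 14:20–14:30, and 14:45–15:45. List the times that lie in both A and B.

A, merged: 06:55–13:40, 15:05–15:25, 17:25–19:15.
B, merged: 01:25–05:25, 06:40–07:25, 13:50–16:20.
06:55–13:40 meets the second set on 06:55–07:25.
15:05–15:25 meets the second set on 15:05–15:25.
17:25–19:15: no overlap with the second set.

06:55–07:25, 15:05–15:25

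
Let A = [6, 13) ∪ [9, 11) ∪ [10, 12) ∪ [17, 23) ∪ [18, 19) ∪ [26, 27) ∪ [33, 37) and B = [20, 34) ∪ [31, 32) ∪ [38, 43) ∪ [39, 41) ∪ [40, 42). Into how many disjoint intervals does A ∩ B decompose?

3

Merge the first list: [6, 13), [17, 23), [26, 27), [33, 37).
Merge the second list: [20, 34), [38, 43).
A ∩ B = [20, 23), [26, 27), [33, 34).
That is 3 disjoint pieces.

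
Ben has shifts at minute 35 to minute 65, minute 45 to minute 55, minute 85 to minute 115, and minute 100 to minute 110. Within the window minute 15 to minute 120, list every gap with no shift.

The merged coverage is minute 35 to minute 65, minute 85 to minute 115.
Uncovered inside minute 15 to minute 120: minute 15 to minute 35, minute 65 to minute 85, minute 115 to minute 120.

minute 15 to minute 35, minute 65 to minute 85, minute 115 to minute 120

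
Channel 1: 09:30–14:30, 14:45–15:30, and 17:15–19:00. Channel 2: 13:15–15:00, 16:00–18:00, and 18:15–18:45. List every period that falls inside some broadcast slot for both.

09:30–14:30 ∩ B → 13:15–14:30.
14:45–15:30 ∩ B → 14:45–15:00.
17:15–19:00 ∩ B → 17:15–18:00, 18:15–18:45.

13:15–14:30, 14:45–15:00, 17:15–18:00, 18:15–18:45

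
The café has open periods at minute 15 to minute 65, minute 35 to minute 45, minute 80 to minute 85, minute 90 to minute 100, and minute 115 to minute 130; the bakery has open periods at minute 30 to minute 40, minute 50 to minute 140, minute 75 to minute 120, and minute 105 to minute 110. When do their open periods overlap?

First set merges to minute 15 to minute 65, minute 80 to minute 85, minute 90 to minute 100, minute 115 to minute 130.
Second set merges to minute 30 to minute 40, minute 50 to minute 140.
minute 15 to minute 65 overlaps B on minute 30 to minute 40, minute 50 to minute 65.
minute 80 to minute 85 overlaps B on minute 80 to minute 85.
minute 90 to minute 100 overlaps B on minute 90 to minute 100.
minute 115 to minute 130 overlaps B on minute 115 to minute 130.

minute 30 to minute 40, minute 50 to minute 65, minute 80 to minute 85, minute 90 to minute 100, minute 115 to minute 130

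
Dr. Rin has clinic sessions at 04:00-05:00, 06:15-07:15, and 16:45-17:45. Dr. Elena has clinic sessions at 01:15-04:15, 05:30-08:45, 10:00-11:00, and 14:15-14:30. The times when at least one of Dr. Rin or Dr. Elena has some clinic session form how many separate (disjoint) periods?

A ∪ B = 01:15–05:00, 05:30–08:45, 10:00–11:00, 14:15–14:30, 16:45–17:45.
That is 5 disjoint pieces.

5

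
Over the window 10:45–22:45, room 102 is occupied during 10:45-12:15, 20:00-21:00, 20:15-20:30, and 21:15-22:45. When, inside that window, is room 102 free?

Covered (merged): 10:45–12:15, 20:00–21:00, 21:15–22:45.
Complement within 10:45–22:45: 12:15–20:00, 21:00–21:15.

12:15–20:00, 21:00–21:15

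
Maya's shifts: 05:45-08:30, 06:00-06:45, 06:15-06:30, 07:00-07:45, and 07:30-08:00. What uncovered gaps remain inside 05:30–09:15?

After merging, the occupied span is 05:45–08:30.
Uncovered inside 05:30–09:15: 05:30–05:45, 08:30–09:15.

05:30–05:45, 08:30–09:15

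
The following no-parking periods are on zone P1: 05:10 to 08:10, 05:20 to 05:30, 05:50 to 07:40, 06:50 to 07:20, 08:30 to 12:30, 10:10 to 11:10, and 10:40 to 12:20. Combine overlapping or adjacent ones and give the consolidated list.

05:10-08:10, 08:30-12:30

05:20-05:30 overlaps/touches 05:10-08:10 → extend to 05:10-08:10.
05:50-07:40 overlaps/touches 05:10-08:10 → extend to 05:10-08:10.
06:50-07:20 overlaps/touches 05:10-08:10 → extend to 05:10-08:10.
08:30-12:30 is disjoint → start new block.
10:10-11:10 overlaps/touches 08:30-12:30 → extend to 08:30-12:30.
10:40-12:20 overlaps/touches 08:30-12:30 → extend to 08:30-12:30.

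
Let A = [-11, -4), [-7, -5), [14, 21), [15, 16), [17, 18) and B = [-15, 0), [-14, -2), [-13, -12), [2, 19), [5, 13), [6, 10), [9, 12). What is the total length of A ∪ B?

34

A, merged: [-11, -4), [14, 21).
B, merged: [-15, 0), [2, 19).
A ∪ B = [-15, 0), [2, 21).
Total: 15 + 19 = 34.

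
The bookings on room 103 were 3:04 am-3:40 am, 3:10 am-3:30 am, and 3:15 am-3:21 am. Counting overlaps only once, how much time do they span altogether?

Merged: 3:04 am–3:40 am.
Length: 36 min.

36 min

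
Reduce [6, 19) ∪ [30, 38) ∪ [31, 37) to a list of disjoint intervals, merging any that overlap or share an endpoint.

[6, 19) ∪ [30, 38)

[30, 38) is disjoint → start new block.
[31, 37) overlaps/touches [30, 38) → extend to [30, 38).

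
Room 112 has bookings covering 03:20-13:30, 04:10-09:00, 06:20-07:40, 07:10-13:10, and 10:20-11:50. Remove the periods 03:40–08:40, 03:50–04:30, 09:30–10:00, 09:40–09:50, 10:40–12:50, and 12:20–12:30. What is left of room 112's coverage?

03:20–03:40, 08:40–09:30, 10:00–10:40, 12:50–13:30

First set merges to 03:20–13:30.
Second set merges to 03:40–08:40, 09:30–10:00, 10:40–12:50.
03:20–13:30 \ B = 03:20–03:40, 08:40–09:30, 10:00–10:40, 12:50–13:30.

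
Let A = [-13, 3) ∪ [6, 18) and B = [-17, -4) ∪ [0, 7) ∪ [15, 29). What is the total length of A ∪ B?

A ∪ B = [-17, 29).
Total: 46.

46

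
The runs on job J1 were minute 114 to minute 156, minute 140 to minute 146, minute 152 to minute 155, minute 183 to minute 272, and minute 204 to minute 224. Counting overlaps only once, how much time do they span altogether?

131 minutes

Merged: minute 114 to minute 156, minute 183 to minute 272.
Lengths: 42 minutes + 89 minutes = 131 minutes.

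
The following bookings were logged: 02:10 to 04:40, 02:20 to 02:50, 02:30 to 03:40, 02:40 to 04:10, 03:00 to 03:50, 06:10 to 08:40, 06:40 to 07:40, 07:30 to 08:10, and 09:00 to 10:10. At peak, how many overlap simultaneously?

4

Walk the sorted start/end points keeping a running depth.
The depth first hits 4 at 02:40.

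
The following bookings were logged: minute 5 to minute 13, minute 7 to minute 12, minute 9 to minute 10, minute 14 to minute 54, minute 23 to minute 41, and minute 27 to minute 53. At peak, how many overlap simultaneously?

3

At minute 9, 3 of the intervals are simultaneously active.
No point has more.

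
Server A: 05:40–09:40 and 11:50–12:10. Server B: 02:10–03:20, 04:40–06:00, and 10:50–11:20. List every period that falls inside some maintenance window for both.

05:40-09:40 meets the second set on 05:40-06:00.
11:50-12:10: no overlap with the second set.

05:40-06:00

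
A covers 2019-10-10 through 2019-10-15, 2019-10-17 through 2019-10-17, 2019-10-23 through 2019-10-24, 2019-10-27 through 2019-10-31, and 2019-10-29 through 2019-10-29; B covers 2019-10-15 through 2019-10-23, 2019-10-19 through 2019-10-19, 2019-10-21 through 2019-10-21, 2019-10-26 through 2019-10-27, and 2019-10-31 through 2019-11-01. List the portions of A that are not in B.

2019-10-10 through 2019-10-14, 2019-10-24 through 2019-10-24, 2019-10-28 through 2019-10-30

Merge the first list: 2019-10-10 through 2019-10-15, 2019-10-17 through 2019-10-17, 2019-10-23 through 2019-10-24, 2019-10-27 through 2019-10-31.
Merge the second list: 2019-10-15 through 2019-10-23, 2019-10-26 through 2019-10-27, 2019-10-31 through 2019-11-01.
2019-10-10 through 2019-10-15 minus B → 2019-10-10 through 2019-10-14.
2019-10-17 through 2019-10-17: fully covered by B → removed.
2019-10-23 through 2019-10-24 minus B → 2019-10-24 through 2019-10-24.
2019-10-27 through 2019-10-31 minus B → 2019-10-28 through 2019-10-30.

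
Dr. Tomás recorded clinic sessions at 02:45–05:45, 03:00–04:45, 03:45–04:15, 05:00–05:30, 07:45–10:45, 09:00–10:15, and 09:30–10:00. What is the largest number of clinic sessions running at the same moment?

At 03:45, 3 of the intervals are simultaneously active.
No point has more.

3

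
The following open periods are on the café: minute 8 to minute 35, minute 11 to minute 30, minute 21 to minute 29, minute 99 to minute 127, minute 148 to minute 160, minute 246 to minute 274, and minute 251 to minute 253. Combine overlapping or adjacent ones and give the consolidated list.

minute 8 to minute 35, minute 99 to minute 127, minute 148 to minute 160, minute 246 to minute 274

minute 11 to minute 30 overlaps/touches minute 8 to minute 35 → extend to minute 8 to minute 35.
minute 21 to minute 29 overlaps/touches minute 8 to minute 35 → extend to minute 8 to minute 35.
minute 99 to minute 127 is disjoint → start new block.
minute 148 to minute 160 is disjoint → start new block.
minute 246 to minute 274 is disjoint → start new block.
minute 251 to minute 253 overlaps/touches minute 246 to minute 274 → extend to minute 246 to minute 274.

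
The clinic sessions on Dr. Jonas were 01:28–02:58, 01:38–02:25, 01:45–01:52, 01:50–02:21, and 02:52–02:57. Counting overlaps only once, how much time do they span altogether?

1 h 30 min

Merged: 01:28-02:58.
Length: 1 h 30 min.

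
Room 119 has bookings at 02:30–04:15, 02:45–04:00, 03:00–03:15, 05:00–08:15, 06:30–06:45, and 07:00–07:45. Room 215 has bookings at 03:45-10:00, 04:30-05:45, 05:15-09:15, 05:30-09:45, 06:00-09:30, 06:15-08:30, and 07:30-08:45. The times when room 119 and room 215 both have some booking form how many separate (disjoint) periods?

2

First set merges to 02:30–04:15, 05:00–08:15.
Second set merges to 03:45–10:00.
A ∩ B = 03:45–04:15, 05:00–08:15.
That is 2 disjoint pieces.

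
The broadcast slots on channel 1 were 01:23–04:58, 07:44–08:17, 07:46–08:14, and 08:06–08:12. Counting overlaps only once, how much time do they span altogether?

Merged: 01:23–04:58, 07:44–08:17.
Lengths: 3 h 35 min + 33 min = 4 h 8 min.

4 h 8 min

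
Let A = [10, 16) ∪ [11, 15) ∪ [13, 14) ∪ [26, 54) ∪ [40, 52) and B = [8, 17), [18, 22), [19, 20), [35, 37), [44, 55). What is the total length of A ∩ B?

18

Merge the first list: [10, 16), [26, 54).
Merge the second list: [8, 17), [18, 22), [35, 37), [44, 55).
A ∩ B = [10, 16), [35, 37), [44, 54).
Total: 6 + 2 + 10 = 18.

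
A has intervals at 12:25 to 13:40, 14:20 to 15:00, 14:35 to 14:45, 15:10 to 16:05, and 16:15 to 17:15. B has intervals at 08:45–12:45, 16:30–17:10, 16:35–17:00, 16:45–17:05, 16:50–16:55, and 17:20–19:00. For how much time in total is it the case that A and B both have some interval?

1 h

Merge the first list: 12:25–13:40, 14:20–15:00, 15:10–16:05, 16:15–17:15.
Merge the second list: 08:45–12:45, 16:30–17:10, 17:20–19:00.
A ∩ B = 12:25–12:45, 16:30–17:10.
Total: 20 min + 40 min = 1 h.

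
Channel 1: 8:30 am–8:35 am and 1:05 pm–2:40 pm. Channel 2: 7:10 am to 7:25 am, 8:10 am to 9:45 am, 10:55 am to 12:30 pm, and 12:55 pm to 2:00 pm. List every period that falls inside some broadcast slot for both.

8:30 am–8:35 am, 1:05 pm–2:00 pm

8:30 am–8:35 am ∩ B → 8:30 am–8:35 am.
1:05 pm–2:40 pm ∩ B → 1:05 pm–2:00 pm.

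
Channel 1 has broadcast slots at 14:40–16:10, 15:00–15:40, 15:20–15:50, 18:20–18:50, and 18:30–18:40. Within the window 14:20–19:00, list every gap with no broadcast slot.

Covered (merged): 14:40–16:10, 18:20–18:50.
Gaps within 14:20–19:00: 14:20–14:40, 16:10–18:20, 18:50–19:00.

14:20–14:40, 16:10–18:20, 18:50–19:00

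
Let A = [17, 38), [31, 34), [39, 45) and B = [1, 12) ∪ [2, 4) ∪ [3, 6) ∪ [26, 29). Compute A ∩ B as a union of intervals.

A, merged: [17, 38), [39, 45).
B, merged: [1, 12), [26, 29).
[17, 38) meets the second set on [26, 29).
[39, 45): no overlap with the second set.

[26, 29)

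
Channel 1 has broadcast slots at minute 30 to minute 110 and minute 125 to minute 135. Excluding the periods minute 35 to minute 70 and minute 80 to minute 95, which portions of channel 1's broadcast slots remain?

minute 30 to minute 35, minute 70 to minute 80, minute 95 to minute 110, minute 125 to minute 135

minute 30 to minute 110 with B removed leaves minute 30 to minute 35, minute 70 to minute 80, minute 95 to minute 110.
minute 125 to minute 135 is untouched.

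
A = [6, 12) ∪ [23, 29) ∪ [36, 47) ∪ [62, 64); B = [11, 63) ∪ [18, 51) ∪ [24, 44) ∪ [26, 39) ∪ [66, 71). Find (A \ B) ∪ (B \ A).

[6, 11) ∪ [12, 23) ∪ [29, 36) ∪ [47, 62) ∪ [63, 64) ∪ [66, 71)

Second set merges to [11, 63), [66, 71).
Only in the first: [6, 11), [63, 64).
Only in the second: [12, 23), [29, 36), [47, 62), [66, 71).
Together these are the periods covered by exactly one.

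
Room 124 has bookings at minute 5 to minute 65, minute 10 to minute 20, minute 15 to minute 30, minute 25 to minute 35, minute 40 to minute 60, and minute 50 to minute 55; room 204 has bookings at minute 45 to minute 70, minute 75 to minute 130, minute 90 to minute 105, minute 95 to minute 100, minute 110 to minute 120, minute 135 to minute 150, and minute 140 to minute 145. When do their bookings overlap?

minute 45 to minute 65

A, merged: minute 5 to minute 65.
B, merged: minute 45 to minute 70, minute 75 to minute 130, minute 135 to minute 150.
minute 5 to minute 65 ∩ B → minute 45 to minute 65.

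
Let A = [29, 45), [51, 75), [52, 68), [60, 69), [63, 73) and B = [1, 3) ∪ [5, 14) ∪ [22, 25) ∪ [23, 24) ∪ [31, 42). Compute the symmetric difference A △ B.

[1, 3) ∪ [5, 14) ∪ [22, 25) ∪ [29, 31) ∪ [42, 45) ∪ [51, 75)

First set merges to [29, 45), [51, 75).
Second set merges to [1, 3), [5, 14), [22, 25), [31, 42).
A but not B: [29, 31), [42, 45), [51, 75).
B but not A: [1, 3), [5, 14), [22, 25).
Combining gives A △ B.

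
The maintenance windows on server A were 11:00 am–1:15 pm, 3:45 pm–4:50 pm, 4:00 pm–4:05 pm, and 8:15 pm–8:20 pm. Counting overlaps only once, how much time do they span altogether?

3 h 25 min

Merged: 11:00 am–1:15 pm, 3:45 pm–4:50 pm, 8:15 pm–8:20 pm.
Lengths: 2 h 15 min + 1 h 5 min + 5 min = 3 h 25 min.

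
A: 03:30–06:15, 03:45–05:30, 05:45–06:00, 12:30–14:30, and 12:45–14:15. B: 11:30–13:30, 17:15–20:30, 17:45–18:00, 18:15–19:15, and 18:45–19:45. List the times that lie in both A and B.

First set merges to 03:30–06:15, 12:30–14:30.
Second set merges to 11:30–13:30, 17:15–20:30.
03:30–06:15 meets no B interval.
12:30–14:30 ∩ B → 12:30–13:30.

12:30–13:30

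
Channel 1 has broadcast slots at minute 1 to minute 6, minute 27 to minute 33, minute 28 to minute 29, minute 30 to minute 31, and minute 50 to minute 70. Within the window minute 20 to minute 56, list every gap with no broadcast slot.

The merged coverage is minute 1 to minute 6, minute 27 to minute 33, minute 50 to minute 70.
Complement within minute 20 to minute 56: minute 20 to minute 27, minute 33 to minute 50.

minute 20 to minute 27, minute 33 to minute 50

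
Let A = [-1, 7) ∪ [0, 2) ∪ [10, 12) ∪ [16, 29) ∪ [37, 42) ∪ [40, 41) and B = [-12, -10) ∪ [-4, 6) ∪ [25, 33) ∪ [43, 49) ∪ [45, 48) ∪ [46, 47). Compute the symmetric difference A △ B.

[-12, -10) ∪ [-4, -1) ∪ [6, 7) ∪ [10, 12) ∪ [16, 25) ∪ [29, 33) ∪ [37, 42) ∪ [43, 49)

A, merged: [-1, 7), [10, 12), [16, 29), [37, 42).
B, merged: [-12, -10), [-4, 6), [25, 33), [43, 49).
Only in the first: [6, 7), [10, 12), [16, 25), [37, 42).
Only in the second: [-12, -10), [-4, -1), [29, 33), [43, 49).
Together these are the periods covered by exactly one.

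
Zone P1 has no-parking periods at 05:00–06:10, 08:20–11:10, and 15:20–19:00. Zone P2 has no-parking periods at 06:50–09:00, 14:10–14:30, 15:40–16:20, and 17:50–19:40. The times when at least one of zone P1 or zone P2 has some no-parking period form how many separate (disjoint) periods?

4

A ∪ B = 05:00-06:10, 06:50-11:10, 14:10-14:30, 15:20-19:40.
That is 4 disjoint pieces.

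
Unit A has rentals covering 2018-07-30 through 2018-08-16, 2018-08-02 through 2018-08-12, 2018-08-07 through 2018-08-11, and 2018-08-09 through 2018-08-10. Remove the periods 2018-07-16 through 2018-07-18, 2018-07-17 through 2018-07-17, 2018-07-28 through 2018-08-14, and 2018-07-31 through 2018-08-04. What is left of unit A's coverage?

First set merges to 2018-07-30 through 2018-08-16.
Second set merges to 2018-07-16 through 2018-07-18, 2018-07-28 through 2018-08-14.
2018-07-30 through 2018-08-16 minus B → 2018-08-15 through 2018-08-16.

2018-08-15 through 2018-08-16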